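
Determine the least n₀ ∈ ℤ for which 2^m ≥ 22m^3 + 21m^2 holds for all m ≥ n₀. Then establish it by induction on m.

At m = 16: 65536 < 95488, so the inequality fails and n₀ ≥ 17. We prove 2^m ≥ 22m^3 + 21m^2 for all m ≥ 17.
When m = 17: 2^m = 131072 and 22m^3 + 21m^2 = 114155, so 131072 ≥ 114155.
Inductive step: suppose the statement holds for some j ≥ 17, so 2^j ≥ 22j^3 + 21j^2.
Then 2^(j + 1) = 2·(2^j) ≥ 2·(22j^3 + 21j^2).
Also, for j ≥ 17 we have 2·(22j^3 + 21j^2) ≥ 22(j+1)^3 + 21(j+1)^2, since 2·(22j^3 + 21j^2) − (22(j+1)^3 + 21(j+1)^2) = 22j^3 - 45j^2 - 108j - 43, which is nonnegative for all j ≥ 17.
Combining, 2^(j + 1) ≥ 22(j+1)^3 + 21(j+1)^2.
By the principle of mathematical induction, the result holds for all m ≥ 17.
Hence the smallest such n₀ is 17.

n₀ = 17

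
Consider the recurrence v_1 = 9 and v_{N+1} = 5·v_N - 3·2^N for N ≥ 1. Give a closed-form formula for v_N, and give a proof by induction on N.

Computing the first terms: v_1 = 9, v_2 = 39, v_3 = 183. This suggests v_N = 2^N + 7·5^(N - 1).
Base case (N = 1): the formula gives 9 = 9 = v_1.
For the inductive step, assume it holds for an arbitrary m ≥ 1, so v_m = 2^m + 7·5^(m - 1).
Then v_{m+1} = 5·v_m - 3·2^m = 5·(2^m + 7·5^(m - 1)) - 3·2^m = 2^(m + 1) + 7·5^m = 2^(m+1) + 7·5^((m+1) - 1),
which is the claimed formula at N = m+1.
By induction, the statement is established for all N ≥ 1.

v_N = 2^N + 7·5^(N - 1)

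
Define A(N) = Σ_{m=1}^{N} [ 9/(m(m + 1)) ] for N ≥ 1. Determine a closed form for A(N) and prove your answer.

We claim A(N) = 9N/(N + 1) for all N ≥ 1.
Base case (N = 1): A(1) = 9/2, and the closed form gives 9/2. They agree.
For the inductive step, assume it holds for an arbitrary m ≥ 1, so A(m) = 9m/(m + 1).
Then A(m+1) = A(m) + (9/((m + 1)(m + 2))) = (9m/(m + 1)) + (9/((m + 1)(m + 2))).
Simplifying, A(m+1) = 9(m + 1)/(m + 2) = 9(m+1)/((m+1) + 1),
which is the closed form with N = m+1.
Hence, by induction on N, the claim holds for every N ≥ 1.

A(N) = 9N/(N + 1)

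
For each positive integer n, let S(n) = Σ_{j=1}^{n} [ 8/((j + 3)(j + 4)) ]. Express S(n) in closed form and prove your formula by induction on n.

We claim S(n) = 2n/(n + 4) for all n ≥ 1.
For the base case n = 1: S(1) = 2/5, and the closed form gives 2/5. They agree.
For the inductive step, assume it holds for an arbitrary j ≥ 1, so S(j) = 2j/(j + 4).
Then S(j+1) = S(j) + (8/((j + 4)(j + 5))) = (2j/(j + 4)) + (8/((j + 4)(j + 5))).
Simplifying, S(j+1) = 2(j + 1)/(j + 5) = 2(j+1)/((j+1) + 4),
which is the closed form with n = j+1.
By the principle of mathematical induction, the result holds for all n ≥ 1.

S(n) = 2n/(n + 4)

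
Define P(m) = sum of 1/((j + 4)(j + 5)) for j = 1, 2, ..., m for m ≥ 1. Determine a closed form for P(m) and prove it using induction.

We claim P(m) = m/(5(m + 5)) for all m ≥ 1.
Base case (m = 1): P(1) = 1/30, and the closed form gives 1/30. They agree.
Inductive step: suppose the statement holds for some j ≥ 1, so P(j) = j/(5(j + 5)).
Then P(j+1) = P(j) + (1/((j + 5)(j + 6))) = (j/(5(j + 5))) + (1/((j + 5)(j + 6))).
Simplifying, P(j+1) = (j + 1)/(5(j + 6)) = (j+1)/(5((j+1) + 5)),
which is the closed form with m = j+1.
This completes the induction.

P(m) = m/(5(m + 5))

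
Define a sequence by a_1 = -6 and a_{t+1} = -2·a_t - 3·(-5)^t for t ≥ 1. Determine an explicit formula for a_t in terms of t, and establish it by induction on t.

a_t = -(-2)^(t - 1) + (-5)^t

Computing the first terms: a_1 = -6, a_2 = 27, a_3 = -129. This suggests a_t = -(-2)^(t - 1) + (-5)^t.
Base case (t = 1): the formula gives -6 = -6 = a_1.
Inductive step: suppose the statement holds for some i ≥ 1, so a_i = -(-2)^(i - 1) + (-5)^i.
Then a_{i+1} = -2·a_i - 3·(-5)^i = -2·(-(-2)^(i - 1) + (-5)^i) - 3·(-5)^i = -(-2)^i + (-5)^(i + 1) = -(-2)^((i+1) - 1) + (-5)^(i+1),
which is the claimed formula at t = i+1.
This completes the induction.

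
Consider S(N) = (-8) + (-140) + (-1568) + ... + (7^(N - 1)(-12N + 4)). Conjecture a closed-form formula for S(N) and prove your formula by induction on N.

S(N) = 7^N(-2N + 1) - 1

We claim S(N) = 7^N(-2N + 1) - 1 for all N ≥ 1.
For the base case N = 1: S(1) = -8, and the closed form gives -8. They agree.
Inductive step: suppose the statement holds for some r ≥ 1, so S(r) = 7^r(-2r + 1) - 1.
Then S(r+1) = S(r) + (7^r(-12r - 8)) = (7^r(-2r + 1) - 1) + (7^r(-12r - 8)).
Simplifying, S(r+1) = -14·7^r·r - 7·7^r - 1 = 7^(r+1)(-2(r+1) + 1) - 1,
which is the closed form with N = r+1.
This completes the induction.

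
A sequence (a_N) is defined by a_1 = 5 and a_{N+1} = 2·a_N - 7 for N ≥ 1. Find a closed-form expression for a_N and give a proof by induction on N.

Computing the first terms: a_1 = 5, a_2 = 3, a_3 = -1. This suggests a_N = -2^N + 7.
For the base case N = 1: the formula gives 5 = 5 = a_1.
Inductive step: assume the claim holds for N = r, so a_r = -2^r + 7.
Then a_{r+1} = 2·a_r - 7 = 2·(-2^r + 7) - 7 = -2^(r + 1) + 7,
which is the claimed formula at N = r+1.
Hence, by induction on N, the claim holds for every N ≥ 1.

a_N = -2^N + 7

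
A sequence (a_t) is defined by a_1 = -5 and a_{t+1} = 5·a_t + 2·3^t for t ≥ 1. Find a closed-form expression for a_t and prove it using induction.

a_t = -3^t - 2·5^(t - 1)

Computing the first terms: a_1 = -5, a_2 = -19, a_3 = -77. This suggests a_t = -3^t - 2·5^(t - 1).
Base step (t = 1): the formula gives -5 = -5 = a_1.
Inductive step: assume the claim holds for t = i, so a_i = -3^i - 2·5^(i - 1).
Then a_{i+1} = 5·a_i + 2·3^i = 5·(-3^i - 2·5^(i - 1)) + 2·3^i = -3^(i + 1) - 2·5^i = -3^(i+1) - 2·5^((i+1) - 1),
which is the claimed formula at t = i+1.
This completes the induction.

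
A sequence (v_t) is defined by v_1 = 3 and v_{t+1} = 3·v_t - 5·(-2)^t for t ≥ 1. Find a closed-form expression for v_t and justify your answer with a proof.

v_t = (-2)^t + 5·3^(t - 1)

Computing the first terms: v_1 = 3, v_2 = 19, v_3 = 37. This suggests v_t = (-2)^t + 5·3^(t - 1).
When t = 1: the formula gives 3 = 3 = v_1.
For the inductive step, assume it holds for an arbitrary p ≥ 1, so v_p = (-2)^p + 5·3^(p - 1).
Then v_{p+1} = 3·v_p - 5·(-2)^p = 3·((-2)^p + 5·3^(p - 1)) - 5·(-2)^p = (-2)^(p + 1) + 5·3^p = (-2)^(p+1) + 5·3^((p+1) - 1),
which is the claimed formula at t = p+1.
By induction, the statement is established for all t ≥ 1.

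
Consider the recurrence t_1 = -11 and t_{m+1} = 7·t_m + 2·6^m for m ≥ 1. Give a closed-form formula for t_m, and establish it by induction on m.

Computing the first terms: t_1 = -11, t_2 = -65, t_3 = -383. This suggests t_m = -2·6^m + 7^(m - 1).
When m = 1: the formula gives -11 = -11 = t_1.
Inductive step: suppose the statement holds for some p ≥ 1, so t_p = -2·6^p + 7^(p - 1).
Then t_{p+1} = 7·t_p + 2·6^p = 7·(-2·6^p + 7^(p - 1)) + 2·6^p = -2·6^(p + 1) + 7^p = -2·6^(p+1) + 7^((p+1) - 1),
which is the claimed formula at m = p+1.
By the principle of mathematical induction, the result holds for all m ≥ 1.

t_m = -2·6^m + 7^(m - 1)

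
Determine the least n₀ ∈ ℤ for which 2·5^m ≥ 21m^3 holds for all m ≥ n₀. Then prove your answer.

n₀ = 5

At m = 4: 1250 < 1344, so the inequality fails and n₀ ≥ 5. We prove 2·5^m ≥ 21m^3 for all m ≥ 5.
Base step (m = 5): 2·5^m = 6250 and 21m^3 = 2625, so 6250 ≥ 2625.
Inductive step: assume the claim holds for m = k, so 2·5^k ≥ 21k^3.
Then 2·5^(k + 1) = 5·(2·5^k) ≥ 5·(21k^3).
Also, for k ≥ 5 we have 5·(21k^3) ≥ 21(k+1)^3, since 5 ≥ (1 + 1/k)^3 for all k ≥ 5.
Combining, 2·5^(k + 1) ≥ 21(k+1)^3.
By the principle of mathematical induction, the result holds for all m ≥ 5.
Hence the smallest such n₀ is 5.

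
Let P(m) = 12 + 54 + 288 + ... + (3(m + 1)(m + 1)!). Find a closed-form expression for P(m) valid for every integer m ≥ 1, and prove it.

P(m) = 3(m + 2)! - 6

We claim P(m) = 3(m + 2)! - 6 for all m ≥ 1.
Base case (m = 1): P(1) = 12, and the closed form gives 12. They agree.
For the inductive step, assume it holds for an arbitrary j ≥ 1, so P(j) = 3(j + 2)! - 6.
Then P(j+1) = P(j) + (3(j + 2)(j + 2)!) = (3(j + 2)! - 6) + (3(j + 2)(j + 2)!).
Simplifying, P(j+1) = 3((j+1) + 2)! - 6,
which is the closed form with m = j+1.
Hence, by induction on m, the claim holds for every m ≥ 1.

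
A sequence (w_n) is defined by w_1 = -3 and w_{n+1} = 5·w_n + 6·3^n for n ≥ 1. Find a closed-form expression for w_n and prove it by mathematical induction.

w_n = -3^(n + 1) + 6·5^(n - 1)

Computing the first terms: w_1 = -3, w_2 = 3, w_3 = 69. This suggests w_n = -3^(n + 1) + 6·5^(n - 1).
When n = 1: the formula gives -3 = -3 = w_1.
Inductive step: suppose the statement holds for some r ≥ 1, so w_r = -3^(r + 1) + 6·5^(r - 1).
Then w_{r+1} = 5·w_r + 6·3^r = 5·(-3^(r + 1) + 6·5^(r - 1)) + 6·3^r = -3^(r + 2) + 6·5^r = -3^((r+1) + 1) + 6·5^((r+1) - 1),
which is the claimed formula at n = r+1.
By induction, the statement is established for all n ≥ 1.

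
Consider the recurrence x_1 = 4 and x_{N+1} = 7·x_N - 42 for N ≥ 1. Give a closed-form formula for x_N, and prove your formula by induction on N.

Computing the first terms: x_1 = 4, x_2 = -14, x_3 = -140. This suggests x_N = -3·7^(N - 1) + 7.
Base step (N = 1): the formula gives 4 = 4 = x_1.
Suppose the result is true for N = m, so x_m = -3·7^(m - 1) + 7.
Then x_{m+1} = 7·x_m - 42 = 7·(-3·7^(m - 1) + 7) - 42 = -3·7^m + 7 = -3·7^((m+1) - 1) + 7,
which is the claimed formula at N = m+1.
This completes the induction.

x_N = -3·7^(N - 1) + 7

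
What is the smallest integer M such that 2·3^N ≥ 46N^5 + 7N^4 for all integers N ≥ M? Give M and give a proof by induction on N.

M = 16

At N = 15: 28697814 < 35285625, so the inequality fails and M ≥ 16. We prove 2·3^N ≥ 46N^5 + 7N^4 for all N ≥ 16.
Base case (N = 16): 2·3^N = 86093442 and 46N^5 + 7N^4 = 48693248, so 86093442 ≥ 48693248.
Inductive step: assume the claim holds for N = k, so 2·3^k ≥ 46k^5 + 7k^4.
Then 2·3^(k + 1) = 3·(2·3^k) ≥ 3·(46k^5 + 7k^4).
Also, for k ≥ 16 we have 3·(46k^5 + 7k^4) ≥ 46(k+1)^5 + 7(k+1)^4, since 3·(46k^5 + 7k^4) − (46(k+1)^5 + 7(k+1)^4) = 92k^5 - 216k^4 - 488k^3 - 502k^2 - 258k - 53, which is nonnegative for all k ≥ 16.
Combining, 2·3^(k + 1) ≥ 46(k+1)^5 + 7(k+1)^4.
This completes the induction.
Hence the smallest such M is 16.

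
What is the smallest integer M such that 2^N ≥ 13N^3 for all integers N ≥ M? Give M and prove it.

At N = 15: 32768 < 43875, so the inequality fails and M ≥ 16. We prove 2^N ≥ 13N^3 for all N ≥ 16.
When N = 16: 2^N = 65536 and 13N^3 = 53248, so 65536 ≥ 53248.
Inductive step: assume the claim holds for N = p, so 2^p ≥ 13p^3.
Then 2^(p + 1) = 2·(2^p) ≥ 2·(13p^3).
Also, for p ≥ 16 we have 2·(13p^3) ≥ 13(p+1)^3, since 2 ≥ (1 + 1/p)^3 for all p ≥ 16.
Combining, 2^(p + 1) ≥ 13(p+1)^3.
This completes the induction.
Hence the smallest such M is 16.

M = 16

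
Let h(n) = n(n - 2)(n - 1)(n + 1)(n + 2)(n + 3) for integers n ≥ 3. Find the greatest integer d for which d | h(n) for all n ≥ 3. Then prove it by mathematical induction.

Computing the first values: h(3) = 720 and h(4) = 5040; gcd(720, 5040) = 720, so d ≤ 720.
We prove 720 | n(n - 2)(n - 1)(n + 1)(n + 2)(n + 3) for all n ≥ 3 by induction on n.
Base step (n = 3): h(3) = 720 = 720·(1), so 720 | h(3).
Suppose the result is true for n = j, i.e. 720 | h(j). Then
h(j+1) − h(j) = (j-1)·j·(j+1)·(j+2)·(j+3)·(j+4) − (j-2)·(j-1)·j·(j+1)·(j+2)·(j+3) = (j-1)·j·(j+1)·(j+2)·(j+3)·[(j+4) − (j-2)] = 6·(j-1)·j·(j+1)·(j+2)·(j+3). The product of 5 consecutive integers is divisible by (5)! = 120, so h(j+1) − h(j) is divisible by 6·120 = 720. By the inductive hypothesis 720 | h(j), hence 720 | h(j+1).
Hence, by induction on n, the claim holds for every n ≥ 3.
Therefore the largest such d is 720.

d = 720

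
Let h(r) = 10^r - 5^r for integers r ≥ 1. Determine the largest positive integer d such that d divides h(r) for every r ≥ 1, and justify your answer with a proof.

Computing the first values: h(1) = 5 and h(2) = 75; gcd(5, 75) = 5, so d ≤ 5.
We prove 5 | 10^r - 5^r for all r ≥ 1 by induction on r.
When r = 1: h(1) = 5 = 5·(1), so 5 | h(1).
For the inductive step, assume it holds for an arbitrary p ≥ 1, i.e. 5 | h(p). Then
10^{p+1} − 5^{p+1} = 10·10^p − 5·5^p = 10·(10^p − 5^p) + (5)·5^p. The first term is divisible by 5 by the inductive hypothesis, and the second term (5)·5^p is divisible by 5 since 5 | 5. Hence 5 | h(p+1).
By induction, the statement is established for all r ≥ 1.
Therefore the largest such d is 5.

d = 5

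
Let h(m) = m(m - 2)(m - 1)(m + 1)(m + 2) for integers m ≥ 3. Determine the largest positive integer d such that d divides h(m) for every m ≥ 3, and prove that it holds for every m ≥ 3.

Computing the first values: h(3) = 120 and h(4) = 720; gcd(120, 720) = 120, so d ≤ 120.
We prove 120 | m(m - 2)(m - 1)(m + 1)(m + 2) for all m ≥ 3 by induction on m.
Base step (m = 3): h(3) = 120 = 120·(1), so 120 | h(3).
Inductive step: assume the claim holds for m = j, i.e. 120 | h(j). Then
h(j+1) − h(j) = (j-1)·j·(j+1)·(j+2)·(j+3) − (j-2)·(j-1)·j·(j+1)·(j+2) = (j-1)·j·(j+1)·(j+2)·[(j+3) − (j-2)] = 5·(j-1)·j·(j+1)·(j+2). The product of 4 consecutive integers is divisible by (4)! = 24, so h(j+1) − h(j) is divisible by 5·24 = 120. By the inductive hypothesis 120 | h(j), hence 120 | h(j+1).
Hence, by induction on m, the claim holds for every m ≥ 3.
Therefore the largest such d is 120.

d = 120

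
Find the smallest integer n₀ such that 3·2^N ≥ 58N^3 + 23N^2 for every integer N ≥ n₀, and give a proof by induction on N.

At N = 16: 196608 < 243456, so the inequality fails and n₀ ≥ 17. We prove 3·2^N ≥ 58N^3 + 23N^2 for all N ≥ 17.
For the base case N = 17: 3·2^N = 393216 and 58N^3 + 23N^2 = 291601, so 393216 ≥ 291601.
Inductive step: assume the claim holds for N = r, so 3·2^r ≥ 58r^3 + 23r^2.
Then 3·2^(r + 1) = 2·(3·2^r) ≥ 2·(58r^3 + 23r^2).
Also, for r ≥ 17 we have 2·(58r^3 + 23r^2) ≥ 58(r+1)^3 + 23(r+1)^2, since 2·(58r^3 + 23r^2) − (58(r+1)^3 + 23(r+1)^2) = 58r^3 - 151r^2 - 220r - 81, which is nonnegative for all r ≥ 17.
Combining, 3·2^(r + 1) ≥ 58(r+1)^3 + 23(r+1)^2.
By the principle of mathematical induction, the result holds for all N ≥ 17.
Hence the smallest such n₀ is 17.

n₀ = 17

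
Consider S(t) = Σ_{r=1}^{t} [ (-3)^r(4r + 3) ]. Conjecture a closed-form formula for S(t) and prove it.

We claim S(t) = 3(-3)^t(t + 1) - 3 for all t ≥ 1.
Base case (t = 1): S(1) = -21, and the closed form gives -21. They agree.
Suppose the result is true for t = r, so S(r) = 3(-3)^r(r + 1) - 3.
Then S(r+1) = S(r) + ((-3)^(r + 1)(4r + 7)) = (3(-3)^r(r + 1) - 3) + ((-3)^(r + 1)(4r + 7)).
Simplifying, S(r+1) = -9(-3)^r·r - 18(-3)^r - 3 = 3(-3)^(r+1)((r+1) + 1) - 3,
which is the closed form with t = r+1.
Hence, by induction on t, the claim holds for every t ≥ 1.

S(t) = 3(-3)^t(t + 1) - 3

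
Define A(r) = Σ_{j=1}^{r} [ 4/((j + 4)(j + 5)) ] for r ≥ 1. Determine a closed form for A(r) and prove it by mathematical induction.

A(r) = 4r/(5(r + 5))

We claim A(r) = 4r/(5(r + 5)) for all r ≥ 1.
For the base case r = 1: A(1) = 2/15, and the closed form gives 2/15. They agree.
For the inductive step, assume it holds for an arbitrary j ≥ 1, so A(j) = 4j/(5(j + 5)).
Then A(j+1) = A(j) + (4/((j + 5)(j + 6))) = (4j/(5(j + 5))) + (4/((j + 5)(j + 6))).
Simplifying, A(j+1) = 4(j + 1)/(5(j + 6)) = 4(j+1)/(5((j+1) + 5)),
which is the closed form with r = j+1.
Hence, by induction on r, the claim holds for every r ≥ 1.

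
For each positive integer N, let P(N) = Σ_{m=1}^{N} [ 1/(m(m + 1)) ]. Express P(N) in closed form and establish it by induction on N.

P(N) = N/(N + 1)

We claim P(N) = N/(N + 1) for all N ≥ 1.
Base step (N = 1): P(1) = 1/2, and the closed form gives 1/2. They agree.
Inductive step: suppose the statement holds for some m ≥ 1, so P(m) = m/(m + 1).
Then P(m+1) = P(m) + (1/((m + 1)(m + 2))) = (m/(m + 1)) + (1/((m + 1)(m + 2))).
Simplifying, P(m+1) = (m + 1)/(m + 2) = (m+1)/((m+1) + 1),
which is the closed form with N = m+1.
By the principle of mathematical induction, the result holds for all N ≥ 1.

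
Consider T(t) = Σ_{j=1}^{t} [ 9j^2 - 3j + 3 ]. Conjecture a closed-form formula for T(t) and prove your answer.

We claim T(t) = 3t(t^2 + t + 1) for all t ≥ 1.
Base case (t = 1): T(1) = 9, and the closed form gives 9. They agree.
For the inductive step, assume it holds for an arbitrary j ≥ 1, so T(j) = 3j(j^2 + j + 1).
Then T(j+1) = T(j) + (-3j + 9(j + 1)^2) = (3j(j^2 + j + 1)) + (-3j + 9(j + 1)^2).
Simplifying, T(j+1) = 3(j + 1)(j^2 + 3j + 3) = 3(j+1)((j+1)^2 + (j+1) + 1),
which is the closed form with t = j+1.
Hence, by induction on t, the claim holds for every t ≥ 1.

T(t) = 3t(t^2 + t + 1)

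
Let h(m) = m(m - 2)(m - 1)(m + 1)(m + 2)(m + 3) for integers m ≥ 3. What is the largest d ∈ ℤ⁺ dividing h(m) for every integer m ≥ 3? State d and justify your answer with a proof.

Computing the first values: h(3) = 720 and h(4) = 5040; gcd(720, 5040) = 720, so d ≤ 720.
We prove 720 | m(m - 2)(m - 1)(m + 1)(m + 2)(m + 3) for all m ≥ 3 by induction on m.
For the base case m = 3: h(3) = 720 = 720·(1), so 720 | h(3).
Inductive step: suppose the statement holds for some j ≥ 3, i.e. 720 | h(j). Then
h(j+1) − h(j) = (j-1)·j·(j+1)·(j+2)·(j+3)·(j+4) − (j-2)·(j-1)·j·(j+1)·(j+2)·(j+3) = (j-1)·j·(j+1)·(j+2)·(j+3)·[(j+4) − (j-2)] = 6·(j-1)·j·(j+1)·(j+2)·(j+3). The product of 5 consecutive integers is divisible by (5)! = 120, so h(j+1) − h(j) is divisible by 6·120 = 720. By the inductive hypothesis 720 | h(j), hence 720 | h(j+1).
By the principle of mathematical induction, the result holds for all m ≥ 3.
Therefore the largest such d is 720.

d = 720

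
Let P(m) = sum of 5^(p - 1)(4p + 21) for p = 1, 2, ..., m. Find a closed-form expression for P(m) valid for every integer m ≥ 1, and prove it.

P(m) = 5^m(m + 5) - 5

We claim P(m) = 5^m(m + 5) - 5 for all m ≥ 1.
For the base case m = 1: P(1) = 25, and the closed form gives 25. They agree.
Inductive step: assume the claim holds for m = p, so P(p) = 5^p(p + 5) - 5.
Then P(p+1) = P(p) + (5^p(4p + 25)) = (5^p(p + 5) - 5) + (5^p(4p + 25)).
Simplifying, P(p+1) = 5·5^p·p + 30·5^p - 5 = 5^(p+1)((p+1) + 5) - 5,
which is the closed form with m = p+1.
Hence, by induction on m, the claim holds for every m ≥ 1.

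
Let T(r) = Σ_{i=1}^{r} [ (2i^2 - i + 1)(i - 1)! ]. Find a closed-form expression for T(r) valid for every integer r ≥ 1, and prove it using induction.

T(r) = (2r + 1)r! - 1

We claim T(r) = (2r + 1)r! - 1 for all r ≥ 1.
When r = 1: T(1) = 2, and the closed form gives 2. They agree.
For the inductive step, assume it holds for an arbitrary i ≥ 1, so T(i) = (2i + 1)i! - 1.
Then T(i+1) = T(i) + ((2i^2 + 3i + 2)i!) = ((2i + 1)i! - 1) + ((2i^2 + 3i + 2)i!).
Simplifying, T(i+1) = (2(i+1) + 1)(i+1)! - 1,
which is the closed form with r = i+1.
Hence, by induction on r, the claim holds for every r ≥ 1.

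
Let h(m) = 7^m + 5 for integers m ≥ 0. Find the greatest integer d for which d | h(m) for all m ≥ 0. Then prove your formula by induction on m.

Computing the first values: h(0) = 6 and h(1) = 12; gcd(6, 12) = 6, so d ≤ 6.
We prove 6 | 7^m + 5 for all m ≥ 0 by induction on m.
Base step (m = 0): h(0) = 6 = 6·(1), so 6 | h(0).
Suppose the result is true for m = k, i.e. 6 | h(k). Then
h(k+1) = 7^(k+1) + 5 = 7·(7^k + 5) - 30 = 7·h(k) - 30. The first term is divisible by 6 by the inductive hypothesis, and -30 is divisible by 6. Hence 6 | h(k+1).
By induction, the statement is established for all m ≥ 0.
Therefore the largest such d is 6.

d = 6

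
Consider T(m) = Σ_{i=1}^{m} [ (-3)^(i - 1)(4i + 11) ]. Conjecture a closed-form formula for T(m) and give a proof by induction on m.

We claim T(m) = -(-3)^m(m + 3) + 3 for all m ≥ 1.
Base step (m = 1): T(1) = 15, and the closed form gives 15. They agree.
Inductive step: assume the claim holds for m = i, so T(i) = -(-3)^i(i + 3) + 3.
Then T(i+1) = T(i) + ((-3)^i(4i + 15)) = (-(-3)^i(i + 3) + 3) + ((-3)^i(4i + 15)).
Simplifying, T(i+1) = 3(-3)^i·i + 12(-3)^i + 3 = -(-3)^(i+1)((i+1) + 3) + 3,
which is the closed form with m = i+1.
Hence, by induction on m, the claim holds for every m ≥ 1.

T(m) = -(-3)^m(m + 3) + 3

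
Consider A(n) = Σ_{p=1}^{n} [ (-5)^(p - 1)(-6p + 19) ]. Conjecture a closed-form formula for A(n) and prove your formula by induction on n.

A(n) = (-5)^n(n - 3) + 3

We claim A(n) = (-5)^n(n - 3) + 3 for all n ≥ 1.
Base case (n = 1): A(1) = 13, and the closed form gives 13. They agree.
Suppose the result is true for n = p, so A(p) = (-5)^p(p - 3) + 3.
Then A(p+1) = A(p) + ((-5)^p(-6p + 13)) = ((-5)^p(p - 3) + 3) + ((-5)^p(-6p + 13)).
Simplifying, A(p+1) = -5(-5)^p·p + 10(-5)^p + 3 = (-5)^(p+1)((p+1) - 3) + 3,
which is the closed form with n = p+1.
This completes the induction.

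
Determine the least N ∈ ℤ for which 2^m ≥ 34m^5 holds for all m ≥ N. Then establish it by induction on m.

N = 30

At m = 29: 536870912 < 697379066, so the inequality fails and N ≥ 30. We prove 2^m ≥ 34m^5 for all m ≥ 30.
For the base case m = 30: 2^m = 1073741824 and 34m^5 = 826200000, so 1073741824 ≥ 826200000.
Suppose the result is true for m = p, so 2^p ≥ 34p^5.
Then 2^(p + 1) = 2·(2^p) ≥ 2·(34p^5).
Also, for p ≥ 30 we have 2·(34p^5) ≥ 34(p+1)^5, since 2 ≥ (1 + 1/p)^5 for all p ≥ 30.
Combining, 2^(p + 1) ≥ 34(p+1)^5.
By the principle of mathematical induction, the result holds for all m ≥ 30.
Hence the smallest such N is 30.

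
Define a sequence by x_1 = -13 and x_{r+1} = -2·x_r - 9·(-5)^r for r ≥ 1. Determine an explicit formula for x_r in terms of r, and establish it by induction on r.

Computing the first terms: x_1 = -13, x_2 = 71, x_3 = -367. This suggests x_r = -(-2)^r + 3(-5)^r.
When r = 1: the formula gives -13 = -13 = x_1.
Suppose the result is true for r = m, so x_m = -(-2)^m + 3(-5)^m.
Then x_{m+1} = -2·x_m - 9·(-5)^m = -2·(-(-2)^m + 3(-5)^m) - 9·(-5)^m = -(-2)^(m + 1) + 3(-5)^(m + 1),
which is the claimed formula at r = m+1.
By the principle of mathematical induction, the result holds for all r ≥ 1.

x_r = -(-2)^r + 3(-5)^r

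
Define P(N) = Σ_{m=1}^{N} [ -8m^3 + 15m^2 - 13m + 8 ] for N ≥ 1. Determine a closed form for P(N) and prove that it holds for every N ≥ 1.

We claim P(N) = -N(2N^3 - N^2 + N - 4) for all N ≥ 1.
Base step (N = 1): P(1) = 2, and the closed form gives 2. They agree.
Inductive step: suppose the statement holds for some m ≥ 1, so P(m) = m(-2m^3 + m^2 - m + 4).
Then P(m+1) = P(m) + (-8m^3 - 9m^2 - 7m + 2) = (m(-2m^3 + m^2 - m + 4)) + (-8m^3 - 9m^2 - 7m + 2).
Simplifying, P(m+1) = -(m + 1)(2m^3 + 5m^2 + 5m - 2) = -(m+1)(2(m+1)^3 - (m+1)^2 + (m+1) - 4),
which is the closed form with N = m+1.
By induction, the statement is established for all N ≥ 1.

P(N) = -N(2N^3 - N^2 + N - 4)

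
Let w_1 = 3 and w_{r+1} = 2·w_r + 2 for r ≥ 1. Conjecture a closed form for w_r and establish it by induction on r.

w_r = 5·2^(r - 1) - 2

Computing the first terms: w_1 = 3, w_2 = 8, w_3 = 18. This suggests w_r = 5·2^(r - 1) - 2.
When r = 1: the formula gives 3 = 3 = w_1.
For the inductive step, assume it holds for an arbitrary j ≥ 1, so w_j = 5·2^(j - 1) - 2.
Then w_{j+1} = 2·w_j + 2 = 2·(5·2^(j - 1) - 2) + 2 = 5·2^j - 2 = 5·2^((j+1) - 1) - 2,
which is the claimed formula at r = j+1.
Hence, by induction on r, the claim holds for every r ≥ 1.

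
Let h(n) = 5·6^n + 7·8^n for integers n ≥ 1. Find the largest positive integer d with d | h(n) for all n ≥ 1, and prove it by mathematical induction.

d = 2

Computing the first values: h(1) = 86 and h(2) = 628; gcd(86, 628) = 2, so d ≤ 2.
We prove 2 | 5·6^n + 7·8^n for all n ≥ 1 by induction on n.
For the base case n = 1: h(1) = 86 = 2·(43), so 2 | h(1).
For the inductive step, assume it holds for an arbitrary i ≥ 1, i.e. 2 | h(i). Then
h(i+1) − 8·h(i) = (5·6^(i+1) + 7·8^(i+1)) − 8·(5·6^i + 7·8^i) = (5)·6^i·(6 − 8) = (-10)·6^i. Since 2 | h(i) by the inductive hypothesis, 2 | 8·h(i); and 2 | -10 since -10 = 2·-5. Therefore 2 | h(i+1).
By the principle of mathematical induction, the result holds for all n ≥ 1.
Therefore the largest such d is 2.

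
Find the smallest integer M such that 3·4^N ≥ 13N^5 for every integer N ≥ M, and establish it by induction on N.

M = 9

At N = 8: 196608 < 425984, so the inequality fails and M ≥ 9. We prove 3·4^N ≥ 13N^5 for all N ≥ 9.
When N = 9: 3·4^N = 786432 and 13N^5 = 767637, so 786432 ≥ 767637.
Inductive step: assume the claim holds for N = r, so 3·4^r ≥ 13r^5.
Then 3·4^(r + 1) = 4·(3·4^r) ≥ 4·(13r^5).
Also, for r ≥ 9 we have 4·(13r^5) ≥ 13(r+1)^5, since 4 ≥ (1 + 1/r)^5 for all r ≥ 9.
Combining, 3·4^(r + 1) ≥ 13(r+1)^5.
This completes the induction.
Hence the smallest such M is 9.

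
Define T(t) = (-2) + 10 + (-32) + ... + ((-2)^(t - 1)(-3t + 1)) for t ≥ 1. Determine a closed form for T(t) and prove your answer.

T(t) = (-2)^t·t

We claim T(t) = (-2)^t·t for all t ≥ 1.
Base step (t = 1): T(1) = -2, and the closed form gives -2. They agree.
Inductive step: suppose the statement holds for some i ≥ 1, so T(i) = (-2)^i·i.
Then T(i+1) = T(i) + ((-2)^i(-3i - 2)) = ((-2)^i·i) + ((-2)^i(-3i - 2)).
Simplifying, T(i+1) = (-2)^(i + 1)(i + 1) = (-2)^(i+1)·(i+1),
which is the closed form with t = i+1.
This completes the induction.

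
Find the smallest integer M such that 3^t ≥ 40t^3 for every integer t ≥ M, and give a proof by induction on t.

M = 10

At t = 9: 19683 < 29160, so the inequality fails and M ≥ 10. We prove 3^t ≥ 40t^3 for all t ≥ 10.
For the base case t = 10: 3^t = 59049 and 40t^3 = 40000, so 59049 ≥ 40000.
Inductive step: suppose the statement holds for some j ≥ 10, so 3^j ≥ 40j^3.
Then 3^(j + 1) = 3·(3^j) ≥ 3·(40j^3).
Also, for j ≥ 10 we have 3·(40j^3) ≥ 40(j+1)^3, since 3 ≥ (1 + 1/j)^3 for all j ≥ 10.
Combining, 3^(j + 1) ≥ 40(j+1)^3.
By induction, the statement is established for all t ≥ 10.
Hence the smallest such M is 10.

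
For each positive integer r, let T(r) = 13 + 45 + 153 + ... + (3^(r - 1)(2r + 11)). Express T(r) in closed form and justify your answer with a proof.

T(r) = 3^r(r + 5) - 5

We claim T(r) = 3^r(r + 5) - 5 for all r ≥ 1.
Base step (r = 1): T(1) = 13, and the closed form gives 13. They agree.
Inductive step: assume the claim holds for r = i, so T(i) = 3^i(i + 5) - 5.
Then T(i+1) = T(i) + (3^i(2i + 13)) = (3^i(i + 5) - 5) + (3^i(2i + 13)).
Simplifying, T(i+1) = 3·3^i·i + 18·3^i - 5 = 3^(i+1)((i+1) + 5) - 5,
which is the closed form with r = i+1.
By the principle of mathematical induction, the result holds for all r ≥ 1.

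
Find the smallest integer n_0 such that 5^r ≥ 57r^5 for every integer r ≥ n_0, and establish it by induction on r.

At r = 9: 1953125 < 3365793, so the inequality fails and n_0 ≥ 10. We prove 5^r ≥ 57r^5 for all r ≥ 10.
For the base case r = 10: 5^r = 9765625 and 57r^5 = 5700000, so 9765625 ≥ 5700000.
Inductive step: suppose the statement holds for some i ≥ 10, so 5^i ≥ 57i^5.
Then 5^(i + 1) = 5·(5^i) ≥ 5·(57i^5).
Also, for i ≥ 10 we have 5·(57i^5) ≥ 57(i+1)^5, since 5 ≥ (1 + 1/i)^5 for all i ≥ 10.
Combining, 5^(i + 1) ≥ 57(i+1)^5.
By induction, the statement is established for all r ≥ 10.
Hence the smallest such n_0 is 10.

n_0 = 10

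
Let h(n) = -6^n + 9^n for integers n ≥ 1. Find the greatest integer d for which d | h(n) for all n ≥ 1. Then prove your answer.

d = 3

Computing the first values: h(1) = 3 and h(2) = 45; gcd(3, 45) = 3, so d ≤ 3.
We prove 3 | -6^n + 9^n for all n ≥ 1 by induction on n.
For the base case n = 1: h(1) = 3 = 3·(1), so 3 | h(1).
Suppose the result is true for n = p, i.e. 3 | h(p). Then
9^{p+1} − 6^{p+1} = 9·9^p − 6·6^p = 9·(9^p − 6^p) + (3)·6^p. The first term is divisible by 3 by the inductive hypothesis, and the second term (3)·6^p is divisible by 3 since 3 | 3. Hence 3 | h(p+1).
Hence, by induction on n, the claim holds for every n ≥ 1.
Therefore the largest such d is 3.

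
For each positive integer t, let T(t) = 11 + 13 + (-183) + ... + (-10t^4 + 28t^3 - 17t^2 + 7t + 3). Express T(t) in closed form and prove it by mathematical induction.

T(t) = -t(2t^4 - 2t^3 - 5t^2 - 2t - 4)

We claim T(t) = -t(2t^4 - 2t^3 - 5t^2 - 2t - 4) for all t ≥ 1.
Base step (t = 1): T(1) = 11, and the closed form gives 11. They agree.
Inductive step: suppose the statement holds for some r ≥ 1, so T(r) = r(-2r^4 + 2r^3 + 5r^2 + 2r + 4).
Then T(r+1) = T(r) + (-10r^4 - 12r^3 + 7r^2 + 17r + 11) = (r(-2r^4 + 2r^3 + 5r^2 + 2r + 4)) + (-10r^4 - 12r^3 + 7r^2 + 17r + 11).
Simplifying, T(r+1) = -(r + 1)(2r^4 + 6r^3 + r^2 - 10r - 11) = -(r+1)(2(r+1)^4 - 2(r+1)^3 - 5(r+1)^2 - 2(r+1) - 4),
which is the closed form with t = r+1.
By the principle of mathematical induction, the result holds for all t ≥ 1.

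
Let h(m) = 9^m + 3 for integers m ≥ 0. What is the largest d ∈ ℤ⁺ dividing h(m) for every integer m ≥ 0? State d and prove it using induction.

Computing the first values: h(0) = 4 and h(1) = 12; gcd(4, 12) = 4, so d ≤ 4.
We prove 4 | 9^m + 3 for all m ≥ 0 by induction on m.
When m = 0: h(0) = 4 = 4·(1), so 4 | h(0).
Inductive step: suppose the statement holds for some j ≥ 0, i.e. 4 | h(j). Then
h(j+1) = 9^(j+1) + 3 = 9·(9^j + 3) - 24 = 9·h(j) - 24. The first term is divisible by 4 by the inductive hypothesis, and -24 is divisible by 4. Hence 4 | h(j+1).
Hence, by induction on m, the claim holds for every m ≥ 0.
Therefore the largest such d is 4.

d = 4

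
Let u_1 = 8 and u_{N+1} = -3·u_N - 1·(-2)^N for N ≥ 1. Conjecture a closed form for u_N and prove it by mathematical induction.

u_N = -(-2)^N - 2(-3)^N

Computing the first terms: u_1 = 8, u_2 = -22, u_3 = 62. This suggests u_N = -(-2)^N - 2(-3)^N.
Base case (N = 1): the formula gives 8 = 8 = u_1.
Inductive step: assume the claim holds for N = k, so u_k = -(-2)^k - 2(-3)^k.
Then u_{k+1} = -3·u_k - 1·(-2)^k = -3·(-(-2)^k - 2(-3)^k) - 1·(-2)^k = -(-2)^(k + 1) - 2(-3)^(k + 1),
which is the claimed formula at N = k+1.
This completes the induction.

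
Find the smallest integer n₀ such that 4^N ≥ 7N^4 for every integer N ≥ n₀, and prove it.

n₀ = 8

At N = 7: 16384 < 16807, so the inequality fails and n₀ ≥ 8. We prove 4^N ≥ 7N^4 for all N ≥ 8.
For the base case N = 8: 4^N = 65536 and 7N^4 = 28672, so 65536 ≥ 28672.
For the inductive step, assume it holds for an arbitrary k ≥ 8, so 4^k ≥ 7k^4.
Then 4^(k + 1) = 4·(4^k) ≥ 4·(7k^4).
Also, for k ≥ 8 we have 4·(7k^4) ≥ 7(k+1)^4, since 4 ≥ (1 + 1/k)^4 for all k ≥ 8.
Combining, 4^(k + 1) ≥ 7(k+1)^4.
By the principle of mathematical induction, the result holds for all N ≥ 8.
Hence the smallest such n₀ is 8.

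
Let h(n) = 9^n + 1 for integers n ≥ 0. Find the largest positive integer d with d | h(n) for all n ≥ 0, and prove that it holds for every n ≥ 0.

Computing the first values: h(0) = 2 and h(1) = 10; gcd(2, 10) = 2, so d ≤ 2.
We prove 2 | 9^n + 1 for all n ≥ 0 by induction on n.
For the base case n = 0: h(0) = 2 = 2·(1), so 2 | h(0).
Suppose the result is true for n = r, i.e. 2 | h(r). Then
h(r+1) = 9^(r+1) + 1 = 9·(9^r + 1) - 8 = 9·h(r) - 8. The first term is divisible by 2 by the inductive hypothesis, and -8 is divisible by 2. Hence 2 | h(r+1).
By the principle of mathematical induction, the result holds for all n ≥ 0.
Therefore the largest such d is 2.

d = 2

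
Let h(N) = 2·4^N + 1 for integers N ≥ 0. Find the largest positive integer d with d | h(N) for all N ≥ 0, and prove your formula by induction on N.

d = 3

Computing the first values: h(0) = 3 and h(1) = 9; gcd(3, 9) = 3, so d ≤ 3.
We prove 3 | 2·4^N + 1 for all N ≥ 0 by induction on N.
When N = 0: h(0) = 3 = 3·(1), so 3 | h(0).
Inductive step: assume the claim holds for N = k, i.e. 3 | h(k). Then
h(k+1) = 2·4^(k+1) + 1 = 4·(2·4^k + 1) - 3 = 4·h(k) - 3. The first term is divisible by 3 by the inductive hypothesis, and -3 is divisible by 3. Hence 3 | h(k+1).
Hence, by induction on N, the claim holds for every N ≥ 0.
Therefore the largest such d is 3.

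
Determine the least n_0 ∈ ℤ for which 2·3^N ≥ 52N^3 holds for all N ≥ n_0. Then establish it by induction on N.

n_0 = 9

At N = 8: 13122 < 26624, so the inequality fails and n_0 ≥ 9. We prove 2·3^N ≥ 52N^3 for all N ≥ 9.
For the base case N = 9: 2·3^N = 39366 and 52N^3 = 37908, so 39366 ≥ 37908.
Inductive step: assume the claim holds for N = k, so 2·3^k ≥ 52k^3.
Then 2·3^(k + 1) = 3·(2·3^k) ≥ 3·(52k^3).
Also, for k ≥ 9 we have 3·(52k^3) ≥ 52(k+1)^3, since 3 ≥ (1 + 1/k)^3 for all k ≥ 9.
Combining, 2·3^(k + 1) ≥ 52(k+1)^3.
Hence, by induction on N, the claim holds for every N ≥ 9.
Hence the smallest such n_0 is 9.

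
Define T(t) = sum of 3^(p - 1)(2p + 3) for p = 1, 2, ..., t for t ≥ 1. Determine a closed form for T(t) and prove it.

T(t) = 3^t(t + 1) - 1

We claim T(t) = 3^t(t + 1) - 1 for all t ≥ 1.
Base case (t = 1): T(1) = 5, and the closed form gives 5. They agree.
For the inductive step, assume it holds for an arbitrary p ≥ 1, so T(p) = 3^p(p + 1) - 1.
Then T(p+1) = T(p) + (3^p(2p + 5)) = (3^p(p + 1) - 1) + (3^p(2p + 5)).
Simplifying, T(p+1) = 3·3^p·p + 6·3^p - 1 = 3^(p+1)((p+1) + 1) - 1,
which is the closed form with t = p+1.
This completes the induction.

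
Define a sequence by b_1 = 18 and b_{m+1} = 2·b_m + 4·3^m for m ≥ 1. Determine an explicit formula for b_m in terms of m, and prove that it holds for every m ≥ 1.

Computing the first terms: b_1 = 18, b_2 = 48, b_3 = 132. This suggests b_m = 3·2^m + 4·3^m.
Base case (m = 1): the formula gives 18 = 18 = b_1.
Suppose the result is true for m = k, so b_k = 3·2^k + 4·3^k.
Then b_{k+1} = 2·b_k + 4·3^k = 2·(3·2^k + 4·3^k) + 4·3^k = 3·2^(k + 1) + 4·3^(k + 1),
which is the claimed formula at m = k+1.
This completes the induction.

b_m = 3·2^m + 4·3^m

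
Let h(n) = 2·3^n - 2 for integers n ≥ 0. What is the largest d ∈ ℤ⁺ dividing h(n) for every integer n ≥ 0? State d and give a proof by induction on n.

d = 4

Computing the first values: h(0) = 0 and h(1) = 4; gcd(0, 4) = 4, so d ≤ 4.
We prove 4 | 2·3^n - 2 for all n ≥ 0 by induction on n.
Base case (n = 0): h(0) = 0 = 4·(0), so 4 | h(0).
Inductive step: suppose the statement holds for some p ≥ 0, i.e. 4 | h(p). Then
h(p+1) = 2·3^(p+1) - 2 = 3·(2·3^p - 2) + 4 = 3·h(p) + 4. The first term is divisible by 4 by the inductive hypothesis, and 4 is divisible by 4. Hence 4 | h(p+1).
By induction, the statement is established for all n ≥ 0.
Therefore the largest such d is 4.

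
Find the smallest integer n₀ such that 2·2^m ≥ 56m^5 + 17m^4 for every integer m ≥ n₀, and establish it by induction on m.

At m = 29: 1073741824 < 1160648121, so the inequality fails and n₀ ≥ 30. We prove 2·2^m ≥ 56m^5 + 17m^4 for all m ≥ 30.
When m = 30: 2·2^m = 2147483648 and 56m^5 + 17m^4 = 1374570000, so 2147483648 ≥ 1374570000.
For the inductive step, assume it holds for an arbitrary i ≥ 30, so 2·2^i ≥ 56i^5 + 17i^4.
Then 2·2^(i + 1) = 2·(2·2^i) ≥ 2·(56i^5 + 17i^4).
Also, for i ≥ 30 we have 2·(56i^5 + 17i^4) ≥ 56(i+1)^5 + 17(i+1)^4, since 2·(56i^5 + 17i^4) − (56(i+1)^5 + 17(i+1)^4) = 56i^5 - 263i^4 - 628i^3 - 662i^2 - 348i - 73, which is nonnegative for all i ≥ 30.
Combining, 2·2^(i + 1) ≥ 56(i+1)^5 + 17(i+1)^4.
By the principle of mathematical induction, the result holds for all m ≥ 30.
Hence the smallest such n₀ is 30.

n₀ = 30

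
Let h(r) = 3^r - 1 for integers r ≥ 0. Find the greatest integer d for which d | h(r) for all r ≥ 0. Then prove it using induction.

Computing the first values: h(0) = 0 and h(1) = 2; gcd(0, 2) = 2, so d ≤ 2.
We prove 2 | 3^r - 1 for all r ≥ 0 by induction on r.
Base step (r = 0): h(0) = 0 = 2·(0), so 2 | h(0).
Inductive step: suppose the statement holds for some j ≥ 0, i.e. 2 | h(j). Then
h(j+1) = 3^(j+1) - 1 = 3·(3^j - 1) + 2 = 3·h(j) + 2. The first term is divisible by 2 by the inductive hypothesis, and 2 is divisible by 2. Hence 2 | h(j+1).
Hence, by induction on r, the claim holds for every r ≥ 0.
Therefore the largest such d is 2.

d = 2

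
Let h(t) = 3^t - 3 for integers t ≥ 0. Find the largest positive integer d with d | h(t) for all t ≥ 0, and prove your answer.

Computing the first values: h(0) = -2 and h(1) = 0; gcd(-2, 0) = 2, so d ≤ 2.
We prove 2 | 3^t - 3 for all t ≥ 0 by induction on t.
Base case (t = 0): h(0) = -2 = 2·(-1), so 2 | h(0).
Inductive step: assume the claim holds for t = r, i.e. 2 | h(r). Then
h(r+1) = 3^(r+1) - 3 = 3·(3^r - 3) + 6 = 3·h(r) + 6. The first term is divisible by 2 by the inductive hypothesis, and 6 is divisible by 2. Hence 2 | h(r+1).
Hence, by induction on t, the claim holds for every t ≥ 0.
Therefore the largest such d is 2.

d = 2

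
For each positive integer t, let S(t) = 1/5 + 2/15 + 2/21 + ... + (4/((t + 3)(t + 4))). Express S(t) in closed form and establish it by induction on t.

We claim S(t) = t/(t + 4) for all t ≥ 1.
Base case (t = 1): S(1) = 1/5, and the closed form gives 1/5. They agree.
Suppose the result is true for t = r, so S(r) = r/(r + 4).
Then S(r+1) = S(r) + (4/((r + 4)(r + 5))) = (r/(r + 4)) + (4/((r + 4)(r + 5))).
Simplifying, S(r+1) = (r + 1)/(r + 5) = (r+1)/((r+1) + 4),
which is the closed form with t = r+1.
This completes the induction.

S(t) = t/(t + 4)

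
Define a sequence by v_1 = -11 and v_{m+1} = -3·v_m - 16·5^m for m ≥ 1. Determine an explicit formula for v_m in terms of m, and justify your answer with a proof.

Computing the first terms: v_1 = -11, v_2 = -47, v_3 = -259. This suggests v_m = -(-3)^(m - 1) - 2·5^m.
When m = 1: the formula gives -11 = -11 = v_1.
Inductive step: assume the claim holds for m = p, so v_p = -(-3)^(p - 1) - 2·5^p.
Then v_{p+1} = -3·v_p - 16·5^p = -3·(-(-3)^(p - 1) - 2·5^p) - 16·5^p = -(-3)^p - 2·5^(p + 1) = -(-3)^((p+1) - 1) - 2·5^(p+1),
which is the claimed formula at m = p+1.
By the principle of mathematical induction, the result holds for all m ≥ 1.

v_m = -(-3)^(m - 1) - 2·5^m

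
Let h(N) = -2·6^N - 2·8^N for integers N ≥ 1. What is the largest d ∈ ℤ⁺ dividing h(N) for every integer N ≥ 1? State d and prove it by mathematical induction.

Computing the first values: h(1) = -28 and h(2) = -200; gcd(-28, -200) = 4, so d ≤ 4.
We prove 4 | -2·6^N - 2·8^N for all N ≥ 1 by induction on N.
Base step (N = 1): h(1) = -28 = 4·(-7), so 4 | h(1).
For the inductive step, assume it holds for an arbitrary j ≥ 1, i.e. 4 | h(j). Then
h(j+1) − 8·h(j) = (-2·6^(j+1) - 2·8^(j+1)) − 8·(-2·6^j - 2·8^j) = (-2)·6^j·(6 − 8) = (4)·6^j. Since 4 | h(j) by the inductive hypothesis, 4 | 8·h(j); and 4 | 4 since 4 = 4·1. Therefore 4 | h(j+1).
This completes the induction.
Therefore the largest such d is 4.

d = 4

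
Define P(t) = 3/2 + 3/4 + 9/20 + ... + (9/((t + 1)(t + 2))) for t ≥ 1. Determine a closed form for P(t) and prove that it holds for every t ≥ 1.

We claim P(t) = 9t/(2(t + 2)) for all t ≥ 1.
Base case (t = 1): P(1) = 3/2, and the closed form gives 3/2. They agree.
Inductive step: assume the claim holds for t = r, so P(r) = 9r/(2(r + 2)).
Then P(r+1) = P(r) + (9/((r + 2)(r + 3))) = (9r/(2(r + 2))) + (9/((r + 2)(r + 3))).
Simplifying, P(r+1) = 9(r + 1)/(2(r + 3)) = 9(r+1)/(2((r+1) + 2)),
which is the closed form with t = r+1.
Hence, by induction on t, the claim holds for every t ≥ 1.

P(t) = 9t/(2(t + 2))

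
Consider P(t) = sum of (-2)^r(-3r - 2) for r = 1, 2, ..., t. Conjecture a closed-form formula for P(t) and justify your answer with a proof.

P(t) = -2(-2)^t(t + 1) + 2

We claim P(t) = -2(-2)^t(t + 1) + 2 for all t ≥ 1.
Base step (t = 1): P(1) = 10, and the closed form gives 10. They agree.
Suppose the result is true for t = r, so P(r) = -2(-2)^r(r + 1) + 2.
Then P(r+1) = P(r) + (2(-2)^r(3r + 5)) = (-2(-2)^r(r + 1) + 2) + (2(-2)^r(3r + 5)).
Simplifying, P(r+1) = 4(-2)^r·r + 8(-2)^r + 2 = -2(-2)^(r+1)((r+1) + 1) + 2,
which is the closed form with t = r+1.
Hence, by induction on t, the claim holds for every t ≥ 1.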